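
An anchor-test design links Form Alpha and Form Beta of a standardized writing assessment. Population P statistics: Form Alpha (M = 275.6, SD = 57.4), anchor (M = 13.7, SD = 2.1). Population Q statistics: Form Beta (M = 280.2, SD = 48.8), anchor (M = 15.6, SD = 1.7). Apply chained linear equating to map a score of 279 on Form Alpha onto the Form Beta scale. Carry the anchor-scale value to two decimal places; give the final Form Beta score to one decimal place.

229.1

Form Alpha → anchor (Population P): v = (2.1/57.4)(279 − 275.6) + 13.7 = 13.82
anchor → Form Beta (Population Q): y = (48.8/1.7)(13.82 − 15.6) + 280.2 = 229.1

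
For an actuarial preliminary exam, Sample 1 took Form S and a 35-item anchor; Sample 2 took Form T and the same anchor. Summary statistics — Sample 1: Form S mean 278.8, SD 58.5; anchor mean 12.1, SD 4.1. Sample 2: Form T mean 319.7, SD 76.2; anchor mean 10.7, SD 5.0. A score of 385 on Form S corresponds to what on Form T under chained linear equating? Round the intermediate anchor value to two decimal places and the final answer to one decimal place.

454.4

Form S → anchor (Sample 1): v = (4.1/58.5)(385 − 278.8) + 12.1 = 19.54
anchor → Form T (Sample 2): y = (76.2/5.0)(19.54 − 10.7) + 319.7 = 454.4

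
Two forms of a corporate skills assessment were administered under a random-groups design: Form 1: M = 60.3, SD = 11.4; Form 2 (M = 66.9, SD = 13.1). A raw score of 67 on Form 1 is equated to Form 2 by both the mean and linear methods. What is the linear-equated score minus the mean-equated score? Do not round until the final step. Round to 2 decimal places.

1.00

Mean-equated: 67 + (66.9 − 60.3) = 73.60
Linear-equated: (13.1/11.4)(67 − 60.3) + 66.9 = 74.599
Difference = 74.599 − 73.60 = 1.00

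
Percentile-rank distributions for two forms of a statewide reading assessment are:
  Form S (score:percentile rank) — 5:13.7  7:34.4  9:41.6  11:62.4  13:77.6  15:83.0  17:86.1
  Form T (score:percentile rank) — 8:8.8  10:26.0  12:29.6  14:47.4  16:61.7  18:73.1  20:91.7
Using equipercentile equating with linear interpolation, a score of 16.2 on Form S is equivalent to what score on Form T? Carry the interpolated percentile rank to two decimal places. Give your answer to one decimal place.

19.3

PR of 16.2 on Form S: 83.0 + (16.2 − 15)/(17 − 15) × (86.1 − 83.0) = 84.86
On Form T, PR 84.86 falls between score 18 (PR 73.1) and 20 (PR 91.7).
Interpolate: 18 + (84.86 − 73.1)/(91.7 − 73.1) × (20 − 18) = 19.3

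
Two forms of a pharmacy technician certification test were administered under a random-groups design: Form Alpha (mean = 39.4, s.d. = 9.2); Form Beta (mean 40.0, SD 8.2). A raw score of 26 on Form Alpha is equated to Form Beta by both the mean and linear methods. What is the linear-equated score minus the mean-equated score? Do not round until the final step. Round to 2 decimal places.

Mean-equated: 26 + (40.0 − 39.4) = 26.60
Linear-equated: (8.2/9.2)(26 − 39.4) + 40.0 = 28.057
Difference = 28.057 − 26.60 = 1.46

1.46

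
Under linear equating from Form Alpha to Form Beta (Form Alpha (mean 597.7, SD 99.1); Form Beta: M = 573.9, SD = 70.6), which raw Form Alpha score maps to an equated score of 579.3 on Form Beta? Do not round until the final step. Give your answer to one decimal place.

Invert y = (SD_Y/SD_X)(x − M_X) + M_Y:
x = (SD_X/SD_Y)(y − M_Y) + M_X = (99.1/70.6)(579.3 − 573.9) + 597.7
x = 1.403683 × 5.400 + 597.7 = 605.3

605.3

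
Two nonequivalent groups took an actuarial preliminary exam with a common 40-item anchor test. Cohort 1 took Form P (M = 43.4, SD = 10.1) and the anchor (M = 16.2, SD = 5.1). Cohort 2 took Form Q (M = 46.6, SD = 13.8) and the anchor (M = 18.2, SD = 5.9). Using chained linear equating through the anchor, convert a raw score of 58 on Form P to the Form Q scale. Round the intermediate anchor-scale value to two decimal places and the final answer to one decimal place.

59.2

Form P → anchor (Cohort 1): v = (5.1/10.1)(58 − 43.4) + 16.2 = 23.57
anchor → Form Q (Cohort 2): y = (13.8/5.9)(23.57 − 18.2) + 46.6 = 59.2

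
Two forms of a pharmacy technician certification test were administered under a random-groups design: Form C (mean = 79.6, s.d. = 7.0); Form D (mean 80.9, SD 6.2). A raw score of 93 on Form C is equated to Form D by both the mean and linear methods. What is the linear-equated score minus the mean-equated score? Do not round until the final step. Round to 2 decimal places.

Mean-equated: 93 + (80.9 − 79.6) = 94.30
Linear-equated: (6.2/7.0)(93 − 79.6) + 80.9 = 92.769
Difference = 92.769 − 94.30 = -1.53

-1.53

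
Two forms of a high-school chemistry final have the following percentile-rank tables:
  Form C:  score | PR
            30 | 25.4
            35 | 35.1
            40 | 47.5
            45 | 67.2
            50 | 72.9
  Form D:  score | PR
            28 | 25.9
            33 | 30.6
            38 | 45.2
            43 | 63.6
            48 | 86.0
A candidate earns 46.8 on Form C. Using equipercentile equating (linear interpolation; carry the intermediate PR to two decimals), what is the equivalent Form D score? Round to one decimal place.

PR of 46.8 on Form C: 67.2 + (46.8 − 45)/(50 − 45) × (72.9 − 67.2) = 69.25
On Form D, PR 69.25 falls between score 43 (PR 63.6) and 48 (PR 86.0).
Interpolate: 43 + (69.25 − 63.6)/(86.0 − 63.6) × (48 − 43) = 44.3

44.3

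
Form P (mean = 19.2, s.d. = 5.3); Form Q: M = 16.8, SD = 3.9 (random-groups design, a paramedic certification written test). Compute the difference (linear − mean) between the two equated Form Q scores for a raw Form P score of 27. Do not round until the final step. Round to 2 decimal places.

Mean-equated: 27 + (16.8 − 19.2) = 24.60
Linear-equated: (3.9/5.3)(27 − 19.2) + 16.8 = 22.540
Difference = 22.540 − 24.60 = -2.06

-2.06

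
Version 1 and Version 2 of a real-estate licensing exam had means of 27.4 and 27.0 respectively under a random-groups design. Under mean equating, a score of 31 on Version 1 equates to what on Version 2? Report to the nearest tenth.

Mean equating: y = x + (M_Y − M_X) = 31 + (27.0 − 27.4) = 30.6

30.6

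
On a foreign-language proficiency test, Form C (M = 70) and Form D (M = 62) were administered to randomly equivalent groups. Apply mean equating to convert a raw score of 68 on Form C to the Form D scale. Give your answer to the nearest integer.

Mean equating: y = x + (M_Y − M_X) = 68 + (62 − 70) = 60

60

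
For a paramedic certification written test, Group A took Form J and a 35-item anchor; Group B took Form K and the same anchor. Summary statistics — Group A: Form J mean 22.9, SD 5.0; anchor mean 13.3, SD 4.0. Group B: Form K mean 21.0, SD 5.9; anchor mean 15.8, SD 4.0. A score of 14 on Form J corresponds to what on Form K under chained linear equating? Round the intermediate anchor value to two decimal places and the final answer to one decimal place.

Form J → anchor (Group A): v = (4.0/5.0)(14 − 22.9) + 13.3 = 6.18
anchor → Form K (Group B): y = (5.9/4.0)(6.18 − 15.8) + 21.0 = 6.8

6.8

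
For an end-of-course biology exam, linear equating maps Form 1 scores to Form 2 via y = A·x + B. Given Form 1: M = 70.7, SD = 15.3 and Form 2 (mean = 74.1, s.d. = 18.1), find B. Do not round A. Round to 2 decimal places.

A = SD_Y / SD_X = 18.1 / 15.3 = 1.183007
B = M_Y − A·M_X = 74.1 − 1.183007 × 70.7 = -9.54

-9.54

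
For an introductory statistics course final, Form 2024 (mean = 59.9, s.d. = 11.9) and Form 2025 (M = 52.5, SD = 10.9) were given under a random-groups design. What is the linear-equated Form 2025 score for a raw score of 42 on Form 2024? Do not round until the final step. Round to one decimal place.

36.1

Linear equating: y = (SD_Y/SD_X)(x − M_X) + M_Y
y = (10.9/11.9)(42 − 59.9) + 52.5
y = 0.915966 × -17.9 + 52.5 = -16.3958 + 52.5 = 36.1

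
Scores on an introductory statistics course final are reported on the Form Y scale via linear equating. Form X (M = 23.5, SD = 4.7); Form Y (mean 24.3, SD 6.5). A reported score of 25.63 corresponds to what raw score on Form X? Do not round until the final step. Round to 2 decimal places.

24.46

Invert y = (SD_Y/SD_X)(x − M_X) + M_Y:
x = (SD_X/SD_Y)(y − M_Y) + M_X = (4.7/6.5)(25.63 − 24.3) + 23.5
x = 0.723077 × 1.330 + 23.5 = 24.46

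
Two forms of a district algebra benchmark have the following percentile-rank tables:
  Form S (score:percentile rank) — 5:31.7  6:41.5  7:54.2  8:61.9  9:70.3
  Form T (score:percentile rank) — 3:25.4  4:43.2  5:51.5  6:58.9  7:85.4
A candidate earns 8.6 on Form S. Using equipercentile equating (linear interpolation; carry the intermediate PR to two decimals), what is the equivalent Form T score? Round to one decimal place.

PR of 8.6 on Form S: 61.9 + (8.6 − 8)/(9 − 8) × (70.3 − 61.9) = 66.94
On Form T, PR 66.94 falls between score 6 (PR 58.9) and 7 (PR 85.4).
Interpolate: 6 + (66.94 − 58.9)/(85.4 − 58.9) × (7 − 6) = 6.3

6.3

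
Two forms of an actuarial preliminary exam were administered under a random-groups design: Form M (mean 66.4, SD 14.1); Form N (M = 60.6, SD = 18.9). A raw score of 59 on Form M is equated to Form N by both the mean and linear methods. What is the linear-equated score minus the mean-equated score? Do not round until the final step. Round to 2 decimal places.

Mean-equated: 59 + (60.6 − 66.4) = 53.20
Linear-equated: (18.9/14.1)(59 − 66.4) + 60.6 = 50.681
Difference = 50.681 − 53.20 = -2.52

-2.52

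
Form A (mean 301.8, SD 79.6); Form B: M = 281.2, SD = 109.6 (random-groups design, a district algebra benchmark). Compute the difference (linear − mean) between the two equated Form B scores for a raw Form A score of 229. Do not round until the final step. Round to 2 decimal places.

Mean-equated: 229 + (281.2 − 301.8) = 208.40
Linear-equated: (109.6/79.6)(229 − 301.8) + 281.2 = 180.963
Difference = 180.963 − 208.40 = -27.44

-27.44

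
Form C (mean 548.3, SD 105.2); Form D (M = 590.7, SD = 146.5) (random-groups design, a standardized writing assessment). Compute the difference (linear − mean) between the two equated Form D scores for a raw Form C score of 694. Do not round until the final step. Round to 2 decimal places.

57.20

Mean-equated: 694 + (590.7 − 548.3) = 736.40
Linear-equated: (146.5/105.2)(694 − 548.3) + 590.7 = 793.600
Difference = 793.600 − 736.40 = 57.20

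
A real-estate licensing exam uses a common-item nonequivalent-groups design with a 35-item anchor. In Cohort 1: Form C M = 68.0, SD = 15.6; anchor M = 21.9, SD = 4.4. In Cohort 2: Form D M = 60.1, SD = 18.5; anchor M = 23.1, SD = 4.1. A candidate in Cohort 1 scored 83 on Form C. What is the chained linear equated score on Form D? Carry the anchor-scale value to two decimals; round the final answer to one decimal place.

Form C → anchor (Cohort 1): v = (4.4/15.6)(83 − 68.0) + 21.9 = 26.13
anchor → Form D (Cohort 2): y = (18.5/4.1)(26.13 − 23.1) + 60.1 = 73.8

73.8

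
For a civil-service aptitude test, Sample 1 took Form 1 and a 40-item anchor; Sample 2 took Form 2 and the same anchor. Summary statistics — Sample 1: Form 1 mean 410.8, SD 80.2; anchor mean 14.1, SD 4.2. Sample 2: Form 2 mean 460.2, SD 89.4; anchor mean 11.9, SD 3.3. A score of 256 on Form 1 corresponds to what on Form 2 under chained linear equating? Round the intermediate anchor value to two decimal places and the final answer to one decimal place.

300.1

Form 1 → anchor (Sample 1): v = (4.2/80.2)(256 − 410.8) + 14.1 = 5.99
anchor → Form 2 (Sample 2): y = (89.4/3.3)(5.99 − 11.9) + 460.2 = 300.1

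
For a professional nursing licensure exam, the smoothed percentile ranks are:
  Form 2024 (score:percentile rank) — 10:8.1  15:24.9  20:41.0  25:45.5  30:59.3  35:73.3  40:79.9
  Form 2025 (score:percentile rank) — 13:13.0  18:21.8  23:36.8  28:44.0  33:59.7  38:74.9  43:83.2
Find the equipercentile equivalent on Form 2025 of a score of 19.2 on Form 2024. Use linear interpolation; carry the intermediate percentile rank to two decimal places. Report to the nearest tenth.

PR of 19.2 on Form 2024: 24.9 + (19.2 − 15)/(20 − 15) × (41.0 − 24.9) = 38.42
On Form 2025, PR 38.42 falls between score 23 (PR 36.8) and 28 (PR 44.0).
Interpolate: 23 + (38.42 − 36.8)/(44.0 − 36.8) × (28 − 23) = 24.1

24.1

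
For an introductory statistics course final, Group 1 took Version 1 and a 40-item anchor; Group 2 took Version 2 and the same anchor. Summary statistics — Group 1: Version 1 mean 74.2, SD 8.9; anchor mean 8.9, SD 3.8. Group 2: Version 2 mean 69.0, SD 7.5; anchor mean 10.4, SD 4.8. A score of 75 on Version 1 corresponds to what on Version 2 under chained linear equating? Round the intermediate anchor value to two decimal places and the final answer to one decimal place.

67.2

Version 1 → anchor (Group 1): v = (3.8/8.9)(75 − 74.2) + 8.9 = 9.24
anchor → Version 2 (Group 2): y = (7.5/4.8)(9.24 − 10.4) + 69.0 = 67.2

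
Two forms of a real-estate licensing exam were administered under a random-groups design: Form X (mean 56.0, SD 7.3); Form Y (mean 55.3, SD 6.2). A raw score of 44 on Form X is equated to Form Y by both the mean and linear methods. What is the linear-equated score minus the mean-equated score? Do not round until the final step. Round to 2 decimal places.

1.81

Mean-equated: 44 + (55.3 − 56.0) = 43.30
Linear-equated: (6.2/7.3)(44 − 56.0) + 55.3 = 45.108
Difference = 45.108 − 43.30 = 1.81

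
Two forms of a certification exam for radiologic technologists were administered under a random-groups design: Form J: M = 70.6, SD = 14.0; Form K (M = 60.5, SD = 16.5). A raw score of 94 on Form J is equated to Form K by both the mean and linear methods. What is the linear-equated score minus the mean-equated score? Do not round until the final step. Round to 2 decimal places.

Mean-equated: 94 + (60.5 − 70.6) = 83.90
Linear-equated: (16.5/14.0)(94 − 70.6) + 60.5 = 88.079
Difference = 88.079 − 83.90 = 4.18

4.18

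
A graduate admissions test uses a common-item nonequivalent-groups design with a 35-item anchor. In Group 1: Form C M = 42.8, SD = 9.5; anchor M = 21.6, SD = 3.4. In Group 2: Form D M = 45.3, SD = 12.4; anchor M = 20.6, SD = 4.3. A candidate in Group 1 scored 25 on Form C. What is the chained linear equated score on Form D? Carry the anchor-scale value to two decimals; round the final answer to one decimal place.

29.8

Form C → anchor (Group 1): v = (3.4/9.5)(25 − 42.8) + 21.6 = 15.23
anchor → Form D (Group 2): y = (12.4/4.3)(15.23 − 20.6) + 45.3 = 29.8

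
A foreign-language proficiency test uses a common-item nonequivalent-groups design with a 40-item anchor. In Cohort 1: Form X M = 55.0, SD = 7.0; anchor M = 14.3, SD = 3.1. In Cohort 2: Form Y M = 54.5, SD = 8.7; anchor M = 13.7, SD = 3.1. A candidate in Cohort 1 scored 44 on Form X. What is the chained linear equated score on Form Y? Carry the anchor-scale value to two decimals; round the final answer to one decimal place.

Form X → anchor (Cohort 1): v = (3.1/7.0)(44 − 55.0) + 14.3 = 9.43
anchor → Form Y (Cohort 2): y = (8.7/3.1)(9.43 − 13.7) + 54.5 = 42.5

42.5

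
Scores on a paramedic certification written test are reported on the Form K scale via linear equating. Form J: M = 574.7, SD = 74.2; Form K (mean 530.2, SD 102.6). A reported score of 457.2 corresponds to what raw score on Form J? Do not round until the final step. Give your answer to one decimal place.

Invert y = (SD_Y/SD_X)(x − M_X) + M_Y:
x = (SD_X/SD_Y)(y − M_Y) + M_X = (74.2/102.6)(457.2 − 530.2) + 574.7
x = 0.723197 × -73.000 + 574.7 = 521.9

521.9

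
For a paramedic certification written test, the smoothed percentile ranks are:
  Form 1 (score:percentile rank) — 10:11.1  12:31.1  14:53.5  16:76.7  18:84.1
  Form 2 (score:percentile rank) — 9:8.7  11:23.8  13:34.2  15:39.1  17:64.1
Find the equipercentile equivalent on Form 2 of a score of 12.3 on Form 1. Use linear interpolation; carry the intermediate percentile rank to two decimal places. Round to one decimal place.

PR of 12.3 on Form 1: 31.1 + (12.3 − 12)/(14 − 12) × (53.5 − 31.1) = 34.46
On Form 2, PR 34.46 falls between score 13 (PR 34.2) and 15 (PR 39.1).
Interpolate: 13 + (34.46 − 34.2)/(39.1 − 34.2) × (15 − 13) = 13.1

13.1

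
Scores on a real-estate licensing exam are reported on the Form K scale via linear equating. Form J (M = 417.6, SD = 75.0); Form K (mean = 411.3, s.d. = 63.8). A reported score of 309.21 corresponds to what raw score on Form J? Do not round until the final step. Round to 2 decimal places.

297.59

Invert y = (SD_Y/SD_X)(x − M_X) + M_Y:
x = (SD_X/SD_Y)(y − M_Y) + M_X = (75.0/63.8)(309.21 − 411.3) + 417.6
x = 1.175549 × -102.090 + 417.6 = 297.59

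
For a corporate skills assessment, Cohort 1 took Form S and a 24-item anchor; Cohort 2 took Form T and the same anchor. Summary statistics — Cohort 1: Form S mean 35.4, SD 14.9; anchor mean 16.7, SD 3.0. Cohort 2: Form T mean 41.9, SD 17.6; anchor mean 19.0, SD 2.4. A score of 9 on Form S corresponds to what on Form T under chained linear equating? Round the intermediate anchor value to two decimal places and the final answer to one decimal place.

Form S → anchor (Cohort 1): v = (3.0/14.9)(9 − 35.4) + 16.7 = 11.38
anchor → Form T (Cohort 2): y = (17.6/2.4)(11.38 − 19.0) + 41.9 = -14.0

-14.0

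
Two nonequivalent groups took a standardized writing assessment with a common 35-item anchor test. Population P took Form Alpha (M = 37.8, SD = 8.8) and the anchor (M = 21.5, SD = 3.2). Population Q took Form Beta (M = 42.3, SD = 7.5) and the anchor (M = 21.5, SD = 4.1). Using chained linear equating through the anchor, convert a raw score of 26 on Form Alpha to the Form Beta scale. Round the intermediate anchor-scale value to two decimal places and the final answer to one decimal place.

34.5

Form Alpha → anchor (Population P): v = (3.2/8.8)(26 − 37.8) + 21.5 = 17.21
anchor → Form Beta (Population Q): y = (7.5/4.1)(17.21 − 21.5) + 42.3 = 34.5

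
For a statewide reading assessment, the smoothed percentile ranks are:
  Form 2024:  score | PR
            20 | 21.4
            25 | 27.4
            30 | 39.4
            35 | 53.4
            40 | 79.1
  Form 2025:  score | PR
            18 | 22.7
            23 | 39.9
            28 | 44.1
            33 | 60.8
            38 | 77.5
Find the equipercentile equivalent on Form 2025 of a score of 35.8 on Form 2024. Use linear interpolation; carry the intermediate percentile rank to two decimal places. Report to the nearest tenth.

32.0

PR of 35.8 on Form 2024: 53.4 + (35.8 − 35)/(40 − 35) × (79.1 − 53.4) = 57.51
On Form 2025, PR 57.51 falls between score 28 (PR 44.1) and 33 (PR 60.8).
Interpolate: 28 + (57.51 − 44.1)/(60.8 − 44.1) × (33 − 28) = 32.0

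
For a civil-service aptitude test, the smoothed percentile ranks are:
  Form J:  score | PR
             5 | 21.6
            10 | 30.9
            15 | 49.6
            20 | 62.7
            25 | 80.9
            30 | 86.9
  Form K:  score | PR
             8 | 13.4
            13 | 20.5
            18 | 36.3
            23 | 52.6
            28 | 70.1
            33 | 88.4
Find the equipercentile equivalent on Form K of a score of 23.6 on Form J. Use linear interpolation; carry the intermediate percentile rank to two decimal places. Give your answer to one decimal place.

PR of 23.6 on Form J: 62.7 + (23.6 − 20)/(25 − 20) × (80.9 − 62.7) = 75.80
On Form K, PR 75.80 falls between score 28 (PR 70.1) and 33 (PR 88.4).
Interpolate: 28 + (75.80 − 70.1)/(88.4 − 70.1) × (33 − 28) = 29.6

29.6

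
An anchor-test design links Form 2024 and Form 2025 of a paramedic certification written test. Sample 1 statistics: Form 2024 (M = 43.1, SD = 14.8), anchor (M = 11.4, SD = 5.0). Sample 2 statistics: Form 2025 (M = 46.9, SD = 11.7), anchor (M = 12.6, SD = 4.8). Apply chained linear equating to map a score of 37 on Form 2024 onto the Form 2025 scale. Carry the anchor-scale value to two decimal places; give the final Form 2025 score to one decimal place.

39.0

Form 2024 → anchor (Sample 1): v = (5.0/14.8)(37 − 43.1) + 11.4 = 9.34
anchor → Form 2025 (Sample 2): y = (11.7/4.8)(9.34 − 12.6) + 46.9 = 39.0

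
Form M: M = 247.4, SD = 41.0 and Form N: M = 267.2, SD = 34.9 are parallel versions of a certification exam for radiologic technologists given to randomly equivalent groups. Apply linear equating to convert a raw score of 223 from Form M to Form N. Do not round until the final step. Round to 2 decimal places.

Linear equating: y = (SD_Y/SD_X)(x − M_X) + M_Y
y = (34.9/41.0)(223 − 247.4) + 267.2
y = 0.851220 × -24.4 + 267.2 = -20.7698 + 267.2 = 246.43

246.43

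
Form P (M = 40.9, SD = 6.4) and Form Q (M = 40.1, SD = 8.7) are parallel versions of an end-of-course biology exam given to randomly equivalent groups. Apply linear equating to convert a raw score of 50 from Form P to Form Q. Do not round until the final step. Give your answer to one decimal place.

52.5

Linear equating: y = (SD_Y/SD_X)(x − M_X) + M_Y
y = (8.7/6.4)(50 − 40.9) + 40.1
y = 1.359375 × 9.1 + 40.1 = 12.3703 + 40.1 = 52.5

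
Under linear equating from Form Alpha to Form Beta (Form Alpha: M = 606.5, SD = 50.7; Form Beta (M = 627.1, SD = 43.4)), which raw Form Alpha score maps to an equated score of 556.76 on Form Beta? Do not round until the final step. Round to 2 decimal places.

524.33

Invert y = (SD_Y/SD_X)(x − M_X) + M_Y:
x = (SD_X/SD_Y)(y − M_Y) + M_X = (50.7/43.4)(556.76 − 627.1) + 606.5
x = 1.168203 × -70.340 + 606.5 = 524.33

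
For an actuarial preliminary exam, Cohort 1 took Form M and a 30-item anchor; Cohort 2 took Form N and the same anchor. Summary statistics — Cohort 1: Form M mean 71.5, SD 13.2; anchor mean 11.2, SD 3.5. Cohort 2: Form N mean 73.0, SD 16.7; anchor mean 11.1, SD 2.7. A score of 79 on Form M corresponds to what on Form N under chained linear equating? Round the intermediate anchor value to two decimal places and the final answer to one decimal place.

Form M → anchor (Cohort 1): v = (3.5/13.2)(79 − 71.5) + 11.2 = 13.19
anchor → Form N (Cohort 2): y = (16.7/2.7)(13.19 − 11.1) + 73.0 = 85.9

85.9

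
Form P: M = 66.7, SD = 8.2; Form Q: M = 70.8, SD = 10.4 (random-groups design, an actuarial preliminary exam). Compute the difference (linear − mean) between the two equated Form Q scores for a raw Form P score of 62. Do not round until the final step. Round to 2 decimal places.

-1.26

Mean-equated: 62 + (70.8 − 66.7) = 66.10
Linear-equated: (10.4/8.2)(62 − 66.7) + 70.8 = 64.839
Difference = 64.839 − 66.10 = -1.26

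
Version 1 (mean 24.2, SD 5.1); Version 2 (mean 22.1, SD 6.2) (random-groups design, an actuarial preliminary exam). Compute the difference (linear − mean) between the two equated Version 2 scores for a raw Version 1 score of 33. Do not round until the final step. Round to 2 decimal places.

1.90

Mean-equated: 33 + (22.1 − 24.2) = 30.90
Linear-equated: (6.2/5.1)(33 − 24.2) + 22.1 = 32.798
Difference = 32.798 − 30.90 = 1.90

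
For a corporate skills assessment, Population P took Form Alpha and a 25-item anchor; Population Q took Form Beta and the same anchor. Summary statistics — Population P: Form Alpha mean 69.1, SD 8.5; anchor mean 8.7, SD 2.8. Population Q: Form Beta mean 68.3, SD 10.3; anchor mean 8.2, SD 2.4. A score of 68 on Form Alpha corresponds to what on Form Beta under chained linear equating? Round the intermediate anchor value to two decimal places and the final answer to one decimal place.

Form Alpha → anchor (Population P): v = (2.8/8.5)(68 − 69.1) + 8.7 = 8.34
anchor → Form Beta (Population Q): y = (10.3/2.4)(8.34 − 8.2) + 68.3 = 68.9

68.9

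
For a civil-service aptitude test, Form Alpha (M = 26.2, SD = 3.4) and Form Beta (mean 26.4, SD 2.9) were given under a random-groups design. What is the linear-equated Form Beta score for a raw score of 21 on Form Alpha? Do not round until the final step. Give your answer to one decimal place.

22.0

Linear equating: y = (SD_Y/SD_X)(x − M_X) + M_Y
y = (2.9/3.4)(21 − 26.2) + 26.4
y = 0.852941 × -5.2 + 26.4 = -4.4353 + 26.4 = 22.0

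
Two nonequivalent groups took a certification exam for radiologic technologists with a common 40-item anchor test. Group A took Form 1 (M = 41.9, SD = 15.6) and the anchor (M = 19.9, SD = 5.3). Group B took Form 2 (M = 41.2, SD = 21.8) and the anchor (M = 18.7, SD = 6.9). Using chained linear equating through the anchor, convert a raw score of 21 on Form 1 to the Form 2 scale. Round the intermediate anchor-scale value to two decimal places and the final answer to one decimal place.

Form 1 → anchor (Group A): v = (5.3/15.6)(21 − 41.9) + 19.9 = 12.80
anchor → Form 2 (Group B): y = (21.8/6.9)(12.80 − 18.7) + 41.2 = 22.6

22.6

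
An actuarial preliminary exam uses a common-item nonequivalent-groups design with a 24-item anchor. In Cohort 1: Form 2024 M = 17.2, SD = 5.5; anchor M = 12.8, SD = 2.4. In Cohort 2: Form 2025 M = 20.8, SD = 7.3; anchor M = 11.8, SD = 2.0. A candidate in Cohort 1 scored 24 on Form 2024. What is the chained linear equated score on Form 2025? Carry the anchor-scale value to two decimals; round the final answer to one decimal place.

35.3

Form 2024 → anchor (Cohort 1): v = (2.4/5.5)(24 − 17.2) + 12.8 = 15.77
anchor → Form 2025 (Cohort 2): y = (7.3/2.0)(15.77 − 11.8) + 20.8 = 35.3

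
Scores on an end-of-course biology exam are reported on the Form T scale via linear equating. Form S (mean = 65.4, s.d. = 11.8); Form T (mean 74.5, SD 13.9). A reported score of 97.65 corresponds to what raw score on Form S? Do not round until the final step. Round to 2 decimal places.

85.05

Invert y = (SD_Y/SD_X)(x − M_X) + M_Y:
x = (SD_X/SD_Y)(y − M_Y) + M_X = (11.8/13.9)(97.65 − 74.5) + 65.4
x = 0.848921 × 23.150 + 65.4 = 85.05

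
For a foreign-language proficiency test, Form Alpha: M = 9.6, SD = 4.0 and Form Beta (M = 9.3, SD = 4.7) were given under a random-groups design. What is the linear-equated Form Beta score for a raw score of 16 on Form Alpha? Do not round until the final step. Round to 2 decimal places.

16.82

Linear equating: y = (SD_Y/SD_X)(x − M_X) + M_Y
y = (4.7/4.0)(16 − 9.6) + 9.3
y = 1.175000 × 6.4 + 9.3 = 7.5200 + 9.3 = 16.82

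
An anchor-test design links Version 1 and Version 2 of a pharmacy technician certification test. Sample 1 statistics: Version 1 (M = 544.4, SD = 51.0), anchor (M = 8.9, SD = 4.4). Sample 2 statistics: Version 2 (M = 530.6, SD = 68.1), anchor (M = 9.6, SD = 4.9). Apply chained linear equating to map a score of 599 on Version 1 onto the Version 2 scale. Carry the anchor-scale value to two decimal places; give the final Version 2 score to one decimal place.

Version 1 → anchor (Sample 1): v = (4.4/51.0)(599 − 544.4) + 8.9 = 13.61
anchor → Version 2 (Sample 2): y = (68.1/4.9)(13.61 − 9.6) + 530.6 = 586.3

586.3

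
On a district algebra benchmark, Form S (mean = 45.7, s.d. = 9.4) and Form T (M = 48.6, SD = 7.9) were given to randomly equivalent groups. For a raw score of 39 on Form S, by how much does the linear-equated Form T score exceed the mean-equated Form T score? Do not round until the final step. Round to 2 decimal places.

Mean-equated: 39 + (48.6 − 45.7) = 41.90
Linear-equated: (7.9/9.4)(39 − 45.7) + 48.6 = 42.969
Difference = 42.969 − 41.90 = 1.07

1.07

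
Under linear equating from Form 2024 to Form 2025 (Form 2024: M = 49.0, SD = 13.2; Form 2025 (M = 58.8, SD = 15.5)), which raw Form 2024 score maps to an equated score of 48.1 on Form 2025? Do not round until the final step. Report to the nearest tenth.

39.9

Invert y = (SD_Y/SD_X)(x − M_X) + M_Y:
x = (SD_X/SD_Y)(y − M_Y) + M_X = (13.2/15.5)(48.1 − 58.8) + 49.0
x = 0.851613 × -10.700 + 49.0 = 39.9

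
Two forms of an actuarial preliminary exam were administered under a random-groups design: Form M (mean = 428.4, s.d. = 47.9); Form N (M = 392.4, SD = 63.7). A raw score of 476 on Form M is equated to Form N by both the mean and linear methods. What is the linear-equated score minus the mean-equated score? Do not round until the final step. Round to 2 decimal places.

Mean-equated: 476 + (392.4 − 428.4) = 440.00
Linear-equated: (63.7/47.9)(476 − 428.4) + 392.4 = 455.701
Difference = 455.701 − 440.00 = 15.70

15.70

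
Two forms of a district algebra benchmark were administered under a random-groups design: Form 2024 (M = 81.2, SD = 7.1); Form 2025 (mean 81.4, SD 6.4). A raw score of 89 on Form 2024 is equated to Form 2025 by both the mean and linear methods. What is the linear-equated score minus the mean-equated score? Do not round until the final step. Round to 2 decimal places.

Mean-equated: 89 + (81.4 − 81.2) = 89.20
Linear-equated: (6.4/7.1)(89 − 81.2) + 81.4 = 88.431
Difference = 88.431 − 89.20 = -0.77

-0.77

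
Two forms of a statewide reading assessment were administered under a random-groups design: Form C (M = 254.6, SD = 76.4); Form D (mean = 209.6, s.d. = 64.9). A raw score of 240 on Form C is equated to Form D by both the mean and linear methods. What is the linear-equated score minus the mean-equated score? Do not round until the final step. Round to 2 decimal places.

2.20

Mean-equated: 240 + (209.6 − 254.6) = 195.00
Linear-equated: (64.9/76.4)(240 − 254.6) + 209.6 = 197.198
Difference = 197.198 − 195.00 = 2.20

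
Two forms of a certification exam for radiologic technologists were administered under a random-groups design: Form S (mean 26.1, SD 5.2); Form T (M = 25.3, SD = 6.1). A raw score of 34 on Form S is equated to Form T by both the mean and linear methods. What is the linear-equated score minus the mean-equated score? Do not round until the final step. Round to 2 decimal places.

1.37

Mean-equated: 34 + (25.3 − 26.1) = 33.20
Linear-equated: (6.1/5.2)(34 − 26.1) + 25.3 = 34.567
Difference = 34.567 − 33.20 = 1.37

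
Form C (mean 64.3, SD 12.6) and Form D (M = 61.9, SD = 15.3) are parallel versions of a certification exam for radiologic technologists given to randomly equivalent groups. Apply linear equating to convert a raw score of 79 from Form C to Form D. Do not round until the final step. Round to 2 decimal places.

79.75

Linear equating: y = (SD_Y/SD_X)(x − M_X) + M_Y
y = (15.3/12.6)(79 − 64.3) + 61.9
y = 1.214286 × 14.7 + 61.9 = 17.8500 + 61.9 = 79.75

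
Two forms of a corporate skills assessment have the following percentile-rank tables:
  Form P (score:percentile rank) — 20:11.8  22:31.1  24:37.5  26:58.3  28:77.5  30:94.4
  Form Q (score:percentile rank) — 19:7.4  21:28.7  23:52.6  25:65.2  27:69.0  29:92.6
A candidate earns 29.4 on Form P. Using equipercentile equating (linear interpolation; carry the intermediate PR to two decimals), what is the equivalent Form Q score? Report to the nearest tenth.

PR of 29.4 on Form P: 77.5 + (29.4 − 28)/(30 − 28) × (94.4 − 77.5) = 89.33
On Form Q, PR 89.33 falls between score 27 (PR 69.0) and 29 (PR 92.6).
Interpolate: 27 + (89.33 − 69.0)/(92.6 − 69.0) × (29 − 27) = 28.7

28.7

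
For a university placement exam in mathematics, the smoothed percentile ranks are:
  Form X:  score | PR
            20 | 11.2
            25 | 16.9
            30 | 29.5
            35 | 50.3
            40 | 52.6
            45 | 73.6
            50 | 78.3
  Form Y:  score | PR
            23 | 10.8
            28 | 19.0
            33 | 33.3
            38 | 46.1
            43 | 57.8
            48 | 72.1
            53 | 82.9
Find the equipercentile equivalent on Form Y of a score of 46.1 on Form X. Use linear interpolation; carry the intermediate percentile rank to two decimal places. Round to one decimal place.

PR of 46.1 on Form X: 73.6 + (46.1 − 45)/(50 − 45) × (78.3 − 73.6) = 74.63
On Form Y, PR 74.63 falls between score 48 (PR 72.1) and 53 (PR 82.9).
Interpolate: 48 + (74.63 − 72.1)/(82.9 − 72.1) × (53 − 48) = 49.2

49.2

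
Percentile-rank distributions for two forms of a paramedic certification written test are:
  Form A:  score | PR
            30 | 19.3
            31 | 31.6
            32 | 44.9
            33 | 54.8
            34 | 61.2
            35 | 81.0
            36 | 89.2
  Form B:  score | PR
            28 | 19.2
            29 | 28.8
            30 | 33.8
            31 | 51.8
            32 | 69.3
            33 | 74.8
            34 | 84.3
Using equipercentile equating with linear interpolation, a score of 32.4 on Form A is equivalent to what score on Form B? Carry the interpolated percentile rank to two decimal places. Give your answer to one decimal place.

PR of 32.4 on Form A: 44.9 + (32.4 − 32)/(33 − 32) × (54.8 − 44.9) = 48.86
On Form B, PR 48.86 falls between score 30 (PR 33.8) and 31 (PR 51.8).
Interpolate: 30 + (48.86 − 33.8)/(51.8 − 33.8) × (31 − 30) = 30.8

30.8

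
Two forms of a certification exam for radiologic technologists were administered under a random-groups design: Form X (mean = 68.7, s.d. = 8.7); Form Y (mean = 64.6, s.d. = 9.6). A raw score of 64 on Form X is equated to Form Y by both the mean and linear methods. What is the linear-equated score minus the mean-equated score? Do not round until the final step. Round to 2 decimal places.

Mean-equated: 64 + (64.6 − 68.7) = 59.90
Linear-equated: (9.6/8.7)(64 − 68.7) + 64.6 = 59.414
Difference = 59.414 − 59.90 = -0.49

-0.49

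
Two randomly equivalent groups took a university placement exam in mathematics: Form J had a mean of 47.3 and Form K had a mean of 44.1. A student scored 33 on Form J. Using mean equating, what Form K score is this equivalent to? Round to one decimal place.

29.8

Mean equating: y = x + (M_Y − M_X) = 33 + (44.1 − 47.3) = 29.8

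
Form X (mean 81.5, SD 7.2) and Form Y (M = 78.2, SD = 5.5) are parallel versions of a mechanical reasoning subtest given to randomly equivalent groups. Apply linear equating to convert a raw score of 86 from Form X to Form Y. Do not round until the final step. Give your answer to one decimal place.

81.6

Linear equating: y = (SD_Y/SD_X)(x − M_X) + M_Y
y = (5.5/7.2)(86 − 81.5) + 78.2
y = 0.763889 × 4.5 + 78.2 = 3.4375 + 78.2 = 81.6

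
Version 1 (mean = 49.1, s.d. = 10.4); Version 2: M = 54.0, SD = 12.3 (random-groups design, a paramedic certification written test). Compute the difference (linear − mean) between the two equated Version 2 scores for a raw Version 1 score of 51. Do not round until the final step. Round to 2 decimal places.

0.35

Mean-equated: 51 + (54.0 − 49.1) = 55.90
Linear-equated: (12.3/10.4)(51 − 49.1) + 54.0 = 56.247
Difference = 56.247 − 55.90 = 0.35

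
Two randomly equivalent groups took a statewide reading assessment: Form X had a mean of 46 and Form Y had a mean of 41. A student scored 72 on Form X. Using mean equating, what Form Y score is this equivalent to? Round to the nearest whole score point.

Mean equating: y = x + (M_Y − M_X) = 72 + (41 − 46) = 67

67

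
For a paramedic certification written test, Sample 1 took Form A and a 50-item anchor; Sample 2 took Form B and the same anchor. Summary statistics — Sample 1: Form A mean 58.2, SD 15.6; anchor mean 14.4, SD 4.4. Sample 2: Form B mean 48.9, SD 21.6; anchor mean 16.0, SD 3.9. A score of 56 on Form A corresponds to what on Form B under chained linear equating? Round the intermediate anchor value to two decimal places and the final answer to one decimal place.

Form A → anchor (Sample 1): v = (4.4/15.6)(56 − 58.2) + 14.4 = 13.78
anchor → Form B (Sample 2): y = (21.6/3.9)(13.78 − 16.0) + 48.9 = 36.6

36.6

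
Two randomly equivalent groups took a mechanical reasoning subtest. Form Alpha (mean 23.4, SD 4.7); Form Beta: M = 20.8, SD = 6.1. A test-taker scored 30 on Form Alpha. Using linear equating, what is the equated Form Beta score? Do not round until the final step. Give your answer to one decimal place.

29.4

Linear equating: y = (SD_Y/SD_X)(x − M_X) + M_Y
y = (6.1/4.7)(30 − 23.4) + 20.8
y = 1.297872 × 6.6 + 20.8 = 8.5660 + 20.8 = 29.4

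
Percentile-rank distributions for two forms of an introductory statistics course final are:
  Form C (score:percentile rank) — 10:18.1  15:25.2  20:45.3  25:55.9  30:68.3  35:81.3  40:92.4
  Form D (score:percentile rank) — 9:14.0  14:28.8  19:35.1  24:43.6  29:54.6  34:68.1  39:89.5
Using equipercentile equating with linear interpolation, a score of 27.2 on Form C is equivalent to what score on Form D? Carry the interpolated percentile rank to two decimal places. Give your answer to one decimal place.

PR of 27.2 on Form C: 55.9 + (27.2 − 25)/(30 − 25) × (68.3 − 55.9) = 61.36
On Form D, PR 61.36 falls between score 29 (PR 54.6) and 34 (PR 68.1).
Interpolate: 29 + (61.36 − 54.6)/(68.1 − 54.6) × (34 − 29) = 31.5

31.5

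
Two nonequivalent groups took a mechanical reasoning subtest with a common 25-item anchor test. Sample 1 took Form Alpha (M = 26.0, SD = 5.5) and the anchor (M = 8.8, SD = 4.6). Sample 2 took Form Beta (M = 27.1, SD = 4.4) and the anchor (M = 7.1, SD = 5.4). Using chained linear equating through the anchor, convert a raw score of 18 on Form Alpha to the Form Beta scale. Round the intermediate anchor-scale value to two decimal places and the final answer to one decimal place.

23.0

Form Alpha → anchor (Sample 1): v = (4.6/5.5)(18 − 26.0) + 8.8 = 2.11
anchor → Form Beta (Sample 2): y = (4.4/5.4)(2.11 − 7.1) + 27.1 = 23.0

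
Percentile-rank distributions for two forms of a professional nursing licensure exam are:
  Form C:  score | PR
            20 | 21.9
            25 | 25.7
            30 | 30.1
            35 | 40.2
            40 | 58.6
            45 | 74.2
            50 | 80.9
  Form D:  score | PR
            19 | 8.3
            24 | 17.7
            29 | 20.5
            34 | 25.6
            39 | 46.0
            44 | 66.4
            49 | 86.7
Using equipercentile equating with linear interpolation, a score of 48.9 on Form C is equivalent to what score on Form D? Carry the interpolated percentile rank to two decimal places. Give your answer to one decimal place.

PR of 48.9 on Form C: 74.2 + (48.9 − 45)/(50 − 45) × (80.9 − 74.2) = 79.43
On Form D, PR 79.43 falls between score 44 (PR 66.4) and 49 (PR 86.7).
Interpolate: 44 + (79.43 − 66.4)/(86.7 − 66.4) × (49 − 44) = 47.2

47.2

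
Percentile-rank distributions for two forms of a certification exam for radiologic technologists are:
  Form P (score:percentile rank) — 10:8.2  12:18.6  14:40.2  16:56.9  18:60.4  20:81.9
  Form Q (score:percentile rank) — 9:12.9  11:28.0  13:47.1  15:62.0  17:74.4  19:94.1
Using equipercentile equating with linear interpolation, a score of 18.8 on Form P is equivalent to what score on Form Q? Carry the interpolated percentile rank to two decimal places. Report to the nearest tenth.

16.1

PR of 18.8 on Form P: 60.4 + (18.8 − 18)/(20 − 18) × (81.9 − 60.4) = 69.00
On Form Q, PR 69.00 falls between score 15 (PR 62.0) and 17 (PR 74.4).
Interpolate: 15 + (69.00 − 62.0)/(74.4 − 62.0) × (17 − 15) = 16.1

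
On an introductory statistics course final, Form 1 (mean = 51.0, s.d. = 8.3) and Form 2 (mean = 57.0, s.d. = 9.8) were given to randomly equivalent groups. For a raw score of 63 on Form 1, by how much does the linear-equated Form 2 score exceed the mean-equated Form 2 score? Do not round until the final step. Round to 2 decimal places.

2.17

Mean-equated: 63 + (57.0 − 51.0) = 69.00
Linear-equated: (9.8/8.3)(63 − 51.0) + 57.0 = 71.169
Difference = 71.169 − 69.00 = 2.17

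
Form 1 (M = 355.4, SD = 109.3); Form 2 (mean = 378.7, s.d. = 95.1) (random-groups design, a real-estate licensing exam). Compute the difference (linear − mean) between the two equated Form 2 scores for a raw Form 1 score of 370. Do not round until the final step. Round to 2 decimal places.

Mean-equated: 370 + (378.7 − 355.4) = 393.30
Linear-equated: (95.1/109.3)(370 − 355.4) + 378.7 = 391.403
Difference = 391.403 − 393.30 = -1.90

-1.90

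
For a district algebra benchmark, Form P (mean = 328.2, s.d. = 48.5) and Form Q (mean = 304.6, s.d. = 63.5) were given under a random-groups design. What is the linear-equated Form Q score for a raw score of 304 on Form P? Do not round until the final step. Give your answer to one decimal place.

Linear equating: y = (SD_Y/SD_X)(x − M_X) + M_Y
y = (63.5/48.5)(304 − 328.2) + 304.6
y = 1.309278 × -24.2 + 304.6 = -31.6845 + 304.6 = 272.9

272.9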